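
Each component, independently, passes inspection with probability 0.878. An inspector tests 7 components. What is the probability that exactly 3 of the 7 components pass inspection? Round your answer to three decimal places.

0.005

X ~ Binomial(n=7, p=0.878).
P(X=3) = C(7,3) · p^3 · (1−p)^4
= 35 · 0.67684 · 0.00022153 = 0.00525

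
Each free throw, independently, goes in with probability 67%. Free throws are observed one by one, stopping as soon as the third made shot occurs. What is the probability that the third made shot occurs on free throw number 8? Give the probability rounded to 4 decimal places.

0.0247

Y = trial on which the third success occurs; negative binomial, r=3, p=0.67.
P(Y=8) = C(7,2) · p^3 · (1−p)^5
= 21 · 0.30076 · 0.0039135 = 0.024718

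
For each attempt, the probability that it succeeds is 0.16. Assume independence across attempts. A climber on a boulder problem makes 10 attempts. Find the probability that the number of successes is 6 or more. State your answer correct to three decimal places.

0.002

X ~ Binomial(10, 0.16); P(X ≥ 6) = Σ C(10,k) p^k (1−p)^(10−k) over k:
  k=6: C(10,6)·0.16^6·0.84^4 = 0.00175
  k=7: C(10,7)·0.16^7·0.84^3 = 0.00019
  k=8: C(10,8)·0.16^8·0.84^2 = 0.00001
  k=9: C(10,9)·0.16^9·0.84^1 = 0.00000
  k=10: C(10,10)·0.16^10·0.84^0 = 0.00000
Total = 0.00196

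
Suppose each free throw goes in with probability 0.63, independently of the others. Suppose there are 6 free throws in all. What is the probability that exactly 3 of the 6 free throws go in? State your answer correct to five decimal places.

X ~ Binomial(n=6, p=0.63).
P(X=3) = C(6,3) · p^3 · (1−p)^3
= 20 · 0.25005 · 0.050653 = 0.2533126

0.25331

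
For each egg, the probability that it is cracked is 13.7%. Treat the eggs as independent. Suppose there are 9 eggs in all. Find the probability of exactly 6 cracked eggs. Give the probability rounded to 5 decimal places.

0.00036

X ~ Binomial(n=9, p=0.137).
P(X=6) = C(9,6) · p^6 · (1−p)^3
= 84 · 6.6119e-06 · 0.64274 = 0.0003570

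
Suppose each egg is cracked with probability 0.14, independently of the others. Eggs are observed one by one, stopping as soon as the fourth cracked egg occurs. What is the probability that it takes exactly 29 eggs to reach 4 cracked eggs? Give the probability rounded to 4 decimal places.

0.0290

Y = trial on which the fourth success occurs; negative binomial, r=4, p=0.14.
P(Y=29) = C(28,3) · p^4 · (1−p)^25
= 3276 · 0.00038416 · 0.023039 = 0.028995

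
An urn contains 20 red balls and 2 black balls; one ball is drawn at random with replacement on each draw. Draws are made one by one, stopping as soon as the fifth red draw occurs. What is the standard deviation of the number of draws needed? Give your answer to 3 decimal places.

Y = total draws until the fifth success; negative binomial with r=5, p=0.909091.
SD(Y) = √[r(1−p)/p²] = √(0.55000) = 0.74162

0.742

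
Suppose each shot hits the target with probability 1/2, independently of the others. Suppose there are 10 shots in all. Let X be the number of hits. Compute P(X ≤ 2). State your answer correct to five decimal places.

0.05469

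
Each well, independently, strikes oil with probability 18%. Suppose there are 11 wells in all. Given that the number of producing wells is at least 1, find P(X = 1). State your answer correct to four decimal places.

0.3067

X ~ Binomial(11, 0.18). Want P(X=1 | X≥1) = P(X=1) / P(X≥1).
P(X=1) = C(11,1)·0.18^1·0.82^10 = 0.272147
P(X≥1) = 1 − 0.112707 = 0.887293
Ratio = 0.272147 / 0.887293 = 0.306716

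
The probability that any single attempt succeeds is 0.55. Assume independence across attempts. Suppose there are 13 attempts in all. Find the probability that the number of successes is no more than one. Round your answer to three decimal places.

0.001

X ~ Binomial(13, 0.55); P(X ≤ 1) = Σ C(13,k) p^k (1−p)^(13−k) over k:
  k=0: C(13,0)·0.55^0·0.45^13 = 0.00003
  k=1: C(13,1)·0.55^1·0.45^12 = 0.00049
Total = 0.00052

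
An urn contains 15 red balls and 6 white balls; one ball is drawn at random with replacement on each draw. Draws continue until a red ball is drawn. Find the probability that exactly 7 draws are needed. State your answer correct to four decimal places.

0.0004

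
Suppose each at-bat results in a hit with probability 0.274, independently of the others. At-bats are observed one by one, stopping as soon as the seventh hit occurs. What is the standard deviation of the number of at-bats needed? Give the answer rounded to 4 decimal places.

Y = total at-bats until the seventh success; negative binomial with r=7, p=0.274.
SD(Y) = √[r(1−p)/p²] = √(67.691406) = 8.227479

8.2275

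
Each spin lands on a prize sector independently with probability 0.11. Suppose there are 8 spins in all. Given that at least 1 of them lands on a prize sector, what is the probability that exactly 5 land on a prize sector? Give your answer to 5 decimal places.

0.00105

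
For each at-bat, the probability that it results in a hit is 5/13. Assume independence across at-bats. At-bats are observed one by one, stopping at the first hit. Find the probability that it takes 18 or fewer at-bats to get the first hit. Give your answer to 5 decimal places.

0.99984

Y = number of at-bats to the first success; geometric, p = 0.384615.
P(Y ≤ 18) = 1 − (1−p)^18 = 1 − 0.0001602 = 0.9998398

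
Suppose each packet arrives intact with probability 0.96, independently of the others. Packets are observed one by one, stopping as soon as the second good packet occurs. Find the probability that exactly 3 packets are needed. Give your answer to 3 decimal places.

Y = trial on which the second success occurs; negative binomial, r=2, p=0.96.
P(Y=3) = C(2,1) · p^2 · (1−p)^1
= 2 · 0.9216 · 0.04 = 0.07373

0.074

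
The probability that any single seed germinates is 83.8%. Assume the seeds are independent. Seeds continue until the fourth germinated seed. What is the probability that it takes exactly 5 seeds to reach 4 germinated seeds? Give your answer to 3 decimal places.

0.320

Y = trial on which the fourth success occurs; negative binomial, r=4, p=0.838.
P(Y=5) = C(4,3) · p^4 · (1−p)^1
= 4 · 0.49315 · 0.162 = 0.31956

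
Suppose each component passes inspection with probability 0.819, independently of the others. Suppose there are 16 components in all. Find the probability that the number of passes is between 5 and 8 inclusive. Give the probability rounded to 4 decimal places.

0.0037

X ~ Binomial(16, 0.819); P(5 ≤ X ≤ 8) = Σ C(16,k) p^k (1−p)^(16−k) over k:
  k=5: C(16,5)·0.819^5·0.181^11 = 0.000011
  k=6: C(16,6)·0.819^6·0.181^10 = 0.000091
  k=7: C(16,7)·0.819^7·0.181^9 = 0.000590
  k=8: C(16,8)·0.819^8·0.181^8 = 0.003001
Total = 0.003693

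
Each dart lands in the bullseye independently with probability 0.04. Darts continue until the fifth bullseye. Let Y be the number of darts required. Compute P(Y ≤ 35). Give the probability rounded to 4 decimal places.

Finishing within 35 darts ⇔ at least 5 successes in the first 35. With X ~ Binomial(35, 0.04), P(Y ≤ 35) = 1 − P(X ≤ 4).
  k=0: C(35,0)·0.04^0·0.96^35 = 0.239603
  k=1: C(35,1)·0.04^1·0.96^34 = 0.349422
  k=2: C(35,2)·0.04^2·0.96^33 = 0.247507
  k=3: C(35,3)·0.04^3·0.96^32 = 0.113441
  k=4: C(35,4)·0.04^4·0.96^31 = 0.037814
1 − 0.987787 = 0.012213

0.0122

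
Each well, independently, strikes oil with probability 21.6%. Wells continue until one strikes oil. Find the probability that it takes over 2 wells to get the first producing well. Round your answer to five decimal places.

0.61466

Y = number of wells to the first success; geometric, p = 0.216.
P(Y > 2) = P(first 2 all fail) = (1−p)^2 = 0.6146560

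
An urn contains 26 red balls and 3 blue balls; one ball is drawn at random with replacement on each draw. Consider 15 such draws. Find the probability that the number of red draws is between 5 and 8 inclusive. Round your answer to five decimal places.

0.00038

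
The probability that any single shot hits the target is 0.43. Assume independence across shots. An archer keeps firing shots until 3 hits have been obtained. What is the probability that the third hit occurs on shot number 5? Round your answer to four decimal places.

0.1550

Y = trial on which the third success occurs; negative binomial, r=3, p=0.43.
P(Y=5) = C(4,2) · p^3 · (1−p)^2
= 6 · 0.079507 · 0.3249 = 0.154991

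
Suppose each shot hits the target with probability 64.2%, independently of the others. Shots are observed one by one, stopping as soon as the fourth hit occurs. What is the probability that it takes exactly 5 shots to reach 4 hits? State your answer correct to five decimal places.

Y = trial on which the fourth success occurs; negative binomial, r=4, p=0.642.
P(Y=5) = C(4,3) · p^4 · (1−p)^1
= 4 · 0.16988 · 0.358 = 0.2432670

0.24327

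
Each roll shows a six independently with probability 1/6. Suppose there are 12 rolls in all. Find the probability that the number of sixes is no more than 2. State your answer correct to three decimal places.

X ~ Binomial(12, 0.166667); P(X ≤ 2) = Σ C(12,k) p^k (1−p)^(12−k) over k:
  k=0: C(12,0)·0.166667^0·0.833333^12 = 0.11216
  k=1: C(12,1)·0.166667^1·0.833333^11 = 0.26918
  k=2: C(12,2)·0.166667^2·0.833333^10 = 0.29609
Total = 0.67743

0.677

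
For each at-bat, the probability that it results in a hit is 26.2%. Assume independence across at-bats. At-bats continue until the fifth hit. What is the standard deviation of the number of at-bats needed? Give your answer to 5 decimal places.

Y = total at-bats until the fifth success; negative binomial with r=5, p=0.262.
SD(Y) = √[r(1−p)/p²] = √(53.7556086) = 7.3318216

7.33182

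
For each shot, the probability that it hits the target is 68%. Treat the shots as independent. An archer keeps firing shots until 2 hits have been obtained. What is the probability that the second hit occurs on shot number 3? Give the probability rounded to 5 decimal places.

0.29594

Y = trial on which the second success occurs; negative binomial, r=2, p=0.68.
P(Y=3) = C(2,1) · p^2 · (1−p)^1
= 2 · 0.4624 · 0.32 = 0.2959360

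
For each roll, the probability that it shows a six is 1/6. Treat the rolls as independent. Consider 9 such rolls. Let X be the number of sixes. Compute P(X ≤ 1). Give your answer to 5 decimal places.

X ~ Binomial(9, 0.166667); P(X ≤ 1) = Σ C(9,k) p^k (1−p)^(9−k) over k:
  k=0: C(9,0)·0.166667^0·0.833333^9 = 0.1938067
  k=1: C(9,1)·0.166667^1·0.833333^8 = 0.3488521
Total = 0.5426588

0.54266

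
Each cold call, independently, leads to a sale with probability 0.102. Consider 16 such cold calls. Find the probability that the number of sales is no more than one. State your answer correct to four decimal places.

0.5038

X ~ Binomial(16, 0.102); P(X ≤ 1) = Σ C(16,k) p^k (1−p)^(16−k) over k:
  k=0: C(16,0)·0.102^0·0.898^16 = 0.178822
  k=1: C(16,1)·0.102^1·0.898^15 = 0.324986
Total = 0.503809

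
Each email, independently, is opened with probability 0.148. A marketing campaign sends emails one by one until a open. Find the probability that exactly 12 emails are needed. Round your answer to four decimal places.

0.0254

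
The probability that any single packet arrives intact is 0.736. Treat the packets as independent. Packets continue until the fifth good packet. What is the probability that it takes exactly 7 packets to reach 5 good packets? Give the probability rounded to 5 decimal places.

0.22578

Y = trial on which the fifth success occurs; negative binomial, r=5, p=0.736.
P(Y=7) = C(6,4) · p^5 · (1−p)^2
= 15 · 0.21597 · 0.069696 = 0.2257814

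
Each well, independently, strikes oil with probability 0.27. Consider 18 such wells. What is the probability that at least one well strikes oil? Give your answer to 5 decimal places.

0.99653

P(at least one) = 1 − P(none) = 1 − (1 − 0.27)^18
= 1 − 0.0034659 = 0.9965341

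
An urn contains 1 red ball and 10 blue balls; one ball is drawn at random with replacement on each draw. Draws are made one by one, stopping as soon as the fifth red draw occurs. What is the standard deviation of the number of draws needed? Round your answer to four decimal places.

Y = total draws until the fifth success; negative binomial with r=5, p=0.090909.
SD(Y) = √[r(1−p)/p²] = √(550.000000) = 23.452079

23.4521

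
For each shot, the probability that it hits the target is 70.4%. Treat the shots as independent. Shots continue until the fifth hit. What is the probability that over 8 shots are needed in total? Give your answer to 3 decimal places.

Needing more than 8 shots ⇔ fewer than 5 successes in the first 8. With X ~ Binomial(8, 0.704), P(Y > 8) = P(X ≤ 4).
  k=0: C(8,0)·0.704^0·0.296^8 = 0.00006
  k=1: C(8,1)·0.704^1·0.296^7 = 0.00112
  k=2: C(8,2)·0.704^2·0.296^6 = 0.00933
  k=3: C(8,3)·0.704^3·0.296^5 = 0.04440
  k=4: C(8,4)·0.704^4·0.296^4 = 0.13199
P(X ≤ 4) = 0.18691

0.187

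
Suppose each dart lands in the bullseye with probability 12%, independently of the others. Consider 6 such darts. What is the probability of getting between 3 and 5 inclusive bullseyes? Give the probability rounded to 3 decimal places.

0.026

X ~ Binomial(6, 0.12); P(3 ≤ X ≤ 5) = Σ C(6,k) p^k (1−p)^(6−k) over k:
  k=3: C(6,3)·0.12^3·0.88^3 = 0.02355
  k=4: C(6,4)·0.12^4·0.88^2 = 0.00241
  k=5: C(6,5)·0.12^5·0.88^1 = 0.00013
Total = 0.02609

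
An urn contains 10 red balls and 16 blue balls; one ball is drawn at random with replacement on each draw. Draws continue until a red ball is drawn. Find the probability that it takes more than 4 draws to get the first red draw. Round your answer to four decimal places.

0.1434

Y = number of draws to the first success; geometric, p = 0.384615.
P(Y > 4) = P(first 4 all fail) = (1−p)^4 = 0.143412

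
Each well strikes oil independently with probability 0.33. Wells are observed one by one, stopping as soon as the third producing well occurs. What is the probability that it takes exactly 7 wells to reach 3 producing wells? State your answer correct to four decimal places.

Y = trial on which the third success occurs; negative binomial, r=3, p=0.33.
P(Y=7) = C(6,2) · p^3 · (1−p)^4
= 15 · 0.035937 · 0.20151 = 0.108626

0.1086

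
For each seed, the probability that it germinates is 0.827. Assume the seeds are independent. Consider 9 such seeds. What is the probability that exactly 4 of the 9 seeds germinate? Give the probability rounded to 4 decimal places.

0.0091

X ~ Binomial(n=9, p=0.827).
P(X=4) = C(9,4) · p^4 · (1−p)^5
= 126 · 0.46776 · 0.00015496 = 0.009133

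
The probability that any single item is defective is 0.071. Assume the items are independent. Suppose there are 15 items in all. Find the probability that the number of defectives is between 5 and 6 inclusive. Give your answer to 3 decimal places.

0.003

X ~ Binomial(15, 0.071); P(5 ≤ X ≤ 6) = Σ C(15,k) p^k (1−p)^(15−k) over k:
  k=5: C(15,5)·0.071^5·0.929^10 = 0.00259
  k=6: C(15,6)·0.071^6·0.929^9 = 0.00033
Total = 0.00292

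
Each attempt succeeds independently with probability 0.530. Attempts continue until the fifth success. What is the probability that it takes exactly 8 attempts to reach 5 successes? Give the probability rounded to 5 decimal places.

Y = trial on which the fifth success occurs; negative binomial, r=5, p=0.53.
P(Y=8) = C(7,4) · p^5 · (1−p)^3
= 35 · 0.04182 · 0.10382 = 0.1519641

0.15196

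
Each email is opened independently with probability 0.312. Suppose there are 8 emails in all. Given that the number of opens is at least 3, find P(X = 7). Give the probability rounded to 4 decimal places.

X ~ Binomial(8, 0.312). Want P(X=7 | X≥3) = P(X=7) / P(X≥3).
P(X=7) = C(8,7)·0.312^7·0.688^1 = 0.001584
P(X≥3) = 1 − 0.050200 − 0.182123 − 0.289067 = 0.478610
Ratio = 0.001584 / 0.478610 = 0.003310

0.0033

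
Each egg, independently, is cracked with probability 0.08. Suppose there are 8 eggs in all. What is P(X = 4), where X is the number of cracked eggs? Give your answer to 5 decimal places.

0.00205

X ~ Binomial(n=8, p=0.08).
P(X=4) = C(8,4) · p^4 · (1−p)^4
= 70 · 4.096e-05 · 0.71639 = 0.0020540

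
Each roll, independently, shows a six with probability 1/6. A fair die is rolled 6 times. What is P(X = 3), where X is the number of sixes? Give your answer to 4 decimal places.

0.0536

X ~ Binomial(n=6, p=0.166667).
P(X=3) = C(6,3) · p^3 · (1−p)^3
= 20 · 0.0046296 · 0.5787 = 0.053584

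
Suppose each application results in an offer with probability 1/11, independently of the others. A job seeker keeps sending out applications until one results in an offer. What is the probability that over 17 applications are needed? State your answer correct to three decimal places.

0.198

Y = number of applications to the first success; geometric, p = 0.090909.
P(Y > 17) = P(first 17 all fail) = (1−p)^17 = 0.19784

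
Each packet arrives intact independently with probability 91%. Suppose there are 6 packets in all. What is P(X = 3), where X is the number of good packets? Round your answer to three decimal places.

X ~ Binomial(n=6, p=0.91).
P(X=3) = C(6,3) · p^3 · (1−p)^3
= 20 · 0.75357 · 0.000729 = 0.01099

0.011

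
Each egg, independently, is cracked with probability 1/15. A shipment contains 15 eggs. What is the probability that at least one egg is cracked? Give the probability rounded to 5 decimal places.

0.64474

P(at least one) = 1 − P(none) = 1 − (1 − 0.066667)^15
= 1 − 0.3552644 = 0.6447356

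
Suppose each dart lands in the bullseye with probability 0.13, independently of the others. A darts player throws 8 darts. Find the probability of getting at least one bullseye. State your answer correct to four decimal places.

P(at least one) = 1 − P(none) = 1 − (1 − 0.13)^8
= 1 − 0.328212 = 0.671788

0.6718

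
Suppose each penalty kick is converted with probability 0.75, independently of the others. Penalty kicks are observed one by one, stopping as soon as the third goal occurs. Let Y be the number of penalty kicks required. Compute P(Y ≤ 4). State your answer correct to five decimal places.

Finishing within 4 penalty kicks ⇔ at least 3 successes in the first 4. With X ~ Binomial(4, 0.75), P(Y ≤ 4) = 1 − P(X ≤ 2).
  k=0: C(4,0)·0.75^0·0.25^4 = 0.0039062
  k=1: C(4,1)·0.75^1·0.25^3 = 0.0468750
  k=2: C(4,2)·0.75^2·0.25^2 = 0.2109375
1 − 0.2617188 = 0.7382812

0.73828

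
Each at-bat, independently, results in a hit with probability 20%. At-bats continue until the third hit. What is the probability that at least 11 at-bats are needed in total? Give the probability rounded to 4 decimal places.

0.6778

Needing more than 10 at-bats ⇔ fewer than 3 successes in the first 10. With X ~ Binomial(10, 0.20), P(Y > 10) = P(X ≤ 2).
  k=0: C(10,0)·0.20^0·0.80^10 = 0.107374
  k=1: C(10,1)·0.20^1·0.80^9 = 0.268435
  k=2: C(10,2)·0.20^2·0.80^8 = 0.301990
P(X ≤ 2) = 0.677800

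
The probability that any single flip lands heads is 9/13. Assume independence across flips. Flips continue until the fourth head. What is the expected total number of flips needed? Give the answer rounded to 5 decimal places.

Y = total flips until the fourth success; negative binomial with r=4, p=0.692308.
E[Y] = r / p = 4 / 0.692308 = 5.7777778

5.77778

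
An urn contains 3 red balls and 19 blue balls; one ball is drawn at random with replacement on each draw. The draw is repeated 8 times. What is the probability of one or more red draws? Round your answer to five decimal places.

P(at least one) = 1 − P(none) = 1 − (1 − 0.136364)^8
= 1 − 0.3094905 = 0.6905095

0.69051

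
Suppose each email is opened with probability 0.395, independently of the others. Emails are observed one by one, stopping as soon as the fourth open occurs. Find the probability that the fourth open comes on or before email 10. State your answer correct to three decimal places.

Finishing within 10 emails ⇔ at least 4 successes in the first 10. With X ~ Binomial(10, 0.395), P(Y ≤ 10) = 1 − P(X ≤ 3).
  k=0: C(10,0)·0.395^0·0.605^10 = 0.00657
  k=1: C(10,1)·0.395^1·0.605^9 = 0.04289
  k=2: C(10,2)·0.395^2·0.605^8 = 0.12602
  k=3: C(10,3)·0.395^3·0.605^7 = 0.21941
1 − 0.39490 = 0.60510

0.605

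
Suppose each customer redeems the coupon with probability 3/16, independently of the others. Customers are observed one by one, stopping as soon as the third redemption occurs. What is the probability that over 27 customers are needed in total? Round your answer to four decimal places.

0.0953

Needing more than 27 customers ⇔ fewer than 3 successes in the first 27. With X ~ Binomial(27, 0.1875), P(Y > 27) = P(X ≤ 2).
  k=0: C(27,0)·0.1875^0·0.8125^27 = 0.003675
  k=1: C(27,1)·0.1875^1·0.8125^26 = 0.022897
  k=2: C(27,2)·0.1875^2·0.8125^25 = 0.068690
P(X ≤ 2) = 0.095262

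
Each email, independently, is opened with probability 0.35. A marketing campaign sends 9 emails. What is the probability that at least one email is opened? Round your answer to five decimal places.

P(at least one) = 1 − P(none) = 1 − (1 − 0.35)^9
= 1 − 0.0207119 = 0.9792881

0.97929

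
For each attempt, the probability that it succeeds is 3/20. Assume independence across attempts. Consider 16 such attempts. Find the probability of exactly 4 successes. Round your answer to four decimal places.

0.1311

X ~ Binomial(n=16, p=0.15).
P(X=4) = C(16,4) · p^4 · (1−p)^12
= 1820 · 0.00050625 · 0.14224 = 0.131058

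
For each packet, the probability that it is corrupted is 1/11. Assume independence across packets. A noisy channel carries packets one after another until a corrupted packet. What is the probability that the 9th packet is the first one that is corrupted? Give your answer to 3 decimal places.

Geometric (trials to first success), p = 0.090909.
P(Y = 9) = (1−p)^8 · p = 0.46651 · 0.090909 = 0.04241

0.042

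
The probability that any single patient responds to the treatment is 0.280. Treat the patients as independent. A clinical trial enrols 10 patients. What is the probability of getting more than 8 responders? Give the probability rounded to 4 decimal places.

0.0001

X ~ Binomial(10, 0.28); P(X ≥ 9) = Σ C(10,k) p^k (1−p)^(10−k) over k:
  k=9: C(10,9)·0.28^9·0.72^1 = 0.000076
  k=10: C(10,10)·0.28^10·0.72^0 = 0.000003
Total = 0.000079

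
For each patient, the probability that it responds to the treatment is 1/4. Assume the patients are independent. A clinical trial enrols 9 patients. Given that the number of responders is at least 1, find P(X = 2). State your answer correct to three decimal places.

0.325

X ~ Binomial(9, 0.25). Want P(X=2 | X≥1) = P(X=2) / P(X≥1).
P(X=2) = C(9,2)·0.25^2·0.75^7 = 0.30034
P(X≥1) = 1 − 0.07508 = 0.92492
Ratio = 0.30034 / 0.92492 = 0.32472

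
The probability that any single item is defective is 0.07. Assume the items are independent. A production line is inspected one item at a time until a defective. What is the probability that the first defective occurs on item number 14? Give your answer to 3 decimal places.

0.027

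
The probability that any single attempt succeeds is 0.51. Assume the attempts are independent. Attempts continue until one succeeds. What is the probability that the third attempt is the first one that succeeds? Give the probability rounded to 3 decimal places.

0.122

Geometric (trials to first success), p = 0.51.
P(Y = 3) = (1−p)^2 · p = 0.2401 · 0.51 = 0.12245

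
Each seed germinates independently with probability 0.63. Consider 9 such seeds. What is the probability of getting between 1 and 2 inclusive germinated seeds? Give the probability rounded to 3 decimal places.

0.016

X ~ Binomial(9, 0.63); P(1 ≤ X ≤ 2) = Σ C(9,k) p^k (1−p)^(9−k) over k:
  k=1: C(9,1)·0.63^1·0.37^8 = 0.00199
  k=2: C(9,2)·0.63^2·0.37^7 = 0.01356
Total = 0.01556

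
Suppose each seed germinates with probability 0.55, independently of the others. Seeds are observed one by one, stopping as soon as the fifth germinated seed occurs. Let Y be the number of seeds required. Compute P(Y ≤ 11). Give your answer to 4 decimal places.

0.8262

Finishing within 11 seeds ⇔ at least 5 successes in the first 11. With X ~ Binomial(11, 0.55), P(Y ≤ 11) = 1 − P(X ≤ 4).
  k=0: C(11,0)·0.55^0·0.45^11 = 0.000153
  k=1: C(11,1)·0.55^1·0.45^10 = 0.002060
  k=2: C(11,2)·0.55^2·0.45^9 = 0.012589
  k=3: C(11,3)·0.55^3·0.45^8 = 0.046161
  k=4: C(11,4)·0.55^4·0.45^7 = 0.112837
1 − 0.173800 = 0.826200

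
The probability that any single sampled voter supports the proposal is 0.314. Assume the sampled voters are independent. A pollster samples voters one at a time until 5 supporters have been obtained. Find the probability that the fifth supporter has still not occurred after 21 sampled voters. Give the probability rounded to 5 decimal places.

0.16257

Needing more than 21 sampled voters ⇔ fewer than 5 successes in the first 21. With X ~ Binomial(21, 0.314), P(Y > 21) = P(X ≤ 4).
  k=0: C(21,0)·0.314^0·0.686^21 = 0.0003654
  k=1: C(21,1)·0.314^1·0.686^20 = 0.0035126
  k=2: C(21,2)·0.314^2·0.686^19 = 0.0160782
  k=3: C(21,3)·0.314^3·0.686^18 = 0.0466095
  k=4: C(21,4)·0.314^4·0.686^17 = 0.0960047
P(X ≤ 4) = 0.1625705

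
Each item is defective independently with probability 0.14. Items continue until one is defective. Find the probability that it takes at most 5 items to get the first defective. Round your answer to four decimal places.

Y = number of items to the first success; geometric, p = 0.14.
P(Y ≤ 5) = 1 − (1−p)^5 = 1 − 0.470427 = 0.529573

0.5296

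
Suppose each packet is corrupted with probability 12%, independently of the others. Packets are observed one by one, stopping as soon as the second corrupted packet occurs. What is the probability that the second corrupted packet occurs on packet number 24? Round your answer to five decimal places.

0.01989

Y = trial on which the second success occurs; negative binomial, r=2, p=0.12.
P(Y=24) = C(23,1) · p^2 · (1−p)^22
= 23 · 0.0144 · 0.060065 = 0.0198934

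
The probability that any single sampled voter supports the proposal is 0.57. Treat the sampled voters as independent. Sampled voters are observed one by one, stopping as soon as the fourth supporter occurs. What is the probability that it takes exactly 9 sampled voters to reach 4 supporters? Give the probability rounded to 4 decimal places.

0.0869

Y = trial on which the fourth success occurs; negative binomial, r=4, p=0.57.
P(Y=9) = C(8,3) · p^4 · (1−p)^5
= 56 · 0.10556 · 0.014701 = 0.086902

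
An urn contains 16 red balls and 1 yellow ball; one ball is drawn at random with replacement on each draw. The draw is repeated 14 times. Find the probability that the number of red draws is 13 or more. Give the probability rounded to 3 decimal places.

0.802

X ~ Binomial(14, 0.941176); P(X ≥ 13) = Σ C(14,k) p^k (1−p)^(14−k) over k:
  k=13: C(14,13)·0.941176^13·0.058824^1 = 0.37446
  k=14: C(14,14)·0.941176^14·0.058824^0 = 0.42795
Total = 0.80241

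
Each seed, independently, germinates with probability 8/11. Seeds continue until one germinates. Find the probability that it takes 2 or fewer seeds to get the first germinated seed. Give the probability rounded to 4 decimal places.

0.9256

Y = number of seeds to the first success; geometric, p = 0.727273.
P(Y ≤ 2) = 1 − (1−p)^2 = 1 − 0.074380 = 0.925620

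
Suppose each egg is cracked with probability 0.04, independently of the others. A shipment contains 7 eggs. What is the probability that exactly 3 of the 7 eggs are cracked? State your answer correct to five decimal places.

0.00190

X ~ Binomial(n=7, p=0.04).
P(X=3) = C(7,3) · p^3 · (1−p)^4
= 35 · 6.4e-05 · 0.84935 = 0.0019025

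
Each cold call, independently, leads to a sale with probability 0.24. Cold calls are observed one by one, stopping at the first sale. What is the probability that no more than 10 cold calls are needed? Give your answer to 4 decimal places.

0.9357

Y = number of cold calls to the first success; geometric, p = 0.24.
P(Y ≤ 10) = 1 − (1−p)^10 = 1 − 0.064289 = 0.935711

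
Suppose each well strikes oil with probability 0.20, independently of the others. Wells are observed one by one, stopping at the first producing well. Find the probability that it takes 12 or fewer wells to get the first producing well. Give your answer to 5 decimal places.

0.93128

Y = number of wells to the first success; geometric, p = 0.20.
P(Y ≤ 12) = 1 − (1−p)^12 = 1 − 0.0687195 = 0.9312805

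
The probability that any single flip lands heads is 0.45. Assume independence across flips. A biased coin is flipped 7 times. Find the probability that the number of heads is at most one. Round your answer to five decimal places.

X ~ Binomial(7, 0.45); P(X ≤ 1) = Σ C(7,k) p^k (1−p)^(7−k) over k:
  k=0: C(7,0)·0.45^0·0.55^7 = 0.0152244
  k=1: C(7,1)·0.45^1·0.55^6 = 0.0871940
Total = 0.1024184

0.10242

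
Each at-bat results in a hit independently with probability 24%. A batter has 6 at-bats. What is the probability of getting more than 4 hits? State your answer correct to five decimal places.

X ~ Binomial(6, 0.24); P(X ≥ 5) = Σ C(6,k) p^k (1−p)^(6−k) over k:
  k=5: C(6,5)·0.24^5·0.76^1 = 0.0036310
  k=6: C(6,6)·0.24^6·0.76^0 = 0.0001911
Total = 0.0038221

0.00382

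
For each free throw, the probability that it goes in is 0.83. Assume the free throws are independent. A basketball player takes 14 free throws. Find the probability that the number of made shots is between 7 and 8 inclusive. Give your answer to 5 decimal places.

X ~ Binomial(14, 0.83); P(7 ≤ X ≤ 8) = Σ C(14,k) p^k (1−p)^(14−k) over k:
  k=7: C(14,7)·0.83^7·0.17^7 = 0.0038215
  k=8: C(14,8)·0.83^8·0.17^6 = 0.0163258
Total = 0.0201473

0.02015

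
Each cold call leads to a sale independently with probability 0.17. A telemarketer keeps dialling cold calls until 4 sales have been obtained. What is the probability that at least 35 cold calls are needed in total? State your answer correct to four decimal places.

0.1470

Needing more than 34 cold calls ⇔ fewer than 4 successes in the first 34. With X ~ Binomial(34, 0.17), P(Y > 34) = P(X ≤ 3).
  k=0: C(34,0)·0.17^0·0.83^34 = 0.001773
  k=1: C(34,1)·0.17^1·0.83^33 = 0.012345
  k=2: C(34,2)·0.17^2·0.83^32 = 0.041721
  k=3: C(34,3)·0.17^3·0.83^31 = 0.091151
P(X ≤ 3) = 0.146990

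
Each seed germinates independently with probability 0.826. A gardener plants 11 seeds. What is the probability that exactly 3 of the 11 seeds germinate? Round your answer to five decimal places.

X ~ Binomial(n=11, p=0.826).
P(X=3) = C(11,3) · p^3 · (1−p)^8
= 165 · 0.56356 · 8.4022e-07 = 0.0000781

0.00008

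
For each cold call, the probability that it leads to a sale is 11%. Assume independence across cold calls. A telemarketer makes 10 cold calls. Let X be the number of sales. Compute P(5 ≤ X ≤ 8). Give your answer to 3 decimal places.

X ~ Binomial(10, 0.11); P(5 ≤ X ≤ 8) = Σ C(10,k) p^k (1−p)^(10−k) over k:
  k=5: C(10,5)·0.11^5·0.89^5 = 0.00227
  k=6: C(10,6)·0.11^6·0.89^4 = 0.00023
  k=7: C(10,7)·0.11^7·0.89^3 = 0.00002
  k=8: C(10,8)·0.11^8·0.89^2 = 0.00000
Total = 0.00252

0.003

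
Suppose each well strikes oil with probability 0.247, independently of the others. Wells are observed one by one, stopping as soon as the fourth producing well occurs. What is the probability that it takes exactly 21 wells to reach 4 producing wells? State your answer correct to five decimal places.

0.03414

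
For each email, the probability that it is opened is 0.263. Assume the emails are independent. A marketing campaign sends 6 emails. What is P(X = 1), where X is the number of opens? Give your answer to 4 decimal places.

0.3431

X ~ Binomial(n=6, p=0.263).
P(X=1) = C(6,1) · p^1 · (1−p)^5
= 6 · 0.263 · 0.21744 = 0.343119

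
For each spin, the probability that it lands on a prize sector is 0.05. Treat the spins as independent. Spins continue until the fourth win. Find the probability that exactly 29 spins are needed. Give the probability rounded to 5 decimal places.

Y = trial on which the fourth success occurs; negative binomial, r=4, p=0.05.
P(Y=29) = C(28,3) · p^4 · (1−p)^25
= 3276 · 6.25e-06 · 0.27739 = 0.0056796

0.00568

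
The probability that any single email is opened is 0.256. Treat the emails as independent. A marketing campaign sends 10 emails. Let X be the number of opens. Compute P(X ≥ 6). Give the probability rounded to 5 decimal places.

X ~ Binomial(10, 0.256); P(X ≥ 6) = Σ C(10,k) p^k (1−p)^(10−k) over k:
  k=6: C(10,6)·0.256^6·0.744^4 = 0.0181114
  k=7: C(10,7)·0.256^7·0.744^3 = 0.0035611
  k=8: C(10,8)·0.256^8·0.744^2 = 0.0004595
  k=9: C(10,9)·0.256^9·0.744^1 = 0.0000351
  k=10: C(10,10)·0.256^10·0.744^0 = 0.0000012
Total = 0.0221682

0.02217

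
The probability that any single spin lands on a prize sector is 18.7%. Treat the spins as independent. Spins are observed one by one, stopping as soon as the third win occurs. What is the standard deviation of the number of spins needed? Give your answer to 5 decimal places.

Y = total spins until the third success; negative binomial with r=3, p=0.187.
SD(Y) = √[r(1−p)/p²] = √(69.7474906) = 8.3514963

8.35150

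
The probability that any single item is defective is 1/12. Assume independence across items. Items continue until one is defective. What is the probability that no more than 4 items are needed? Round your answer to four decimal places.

Y = number of items to the first success; geometric, p = 0.083333.
P(Y ≤ 4) = 1 − (1−p)^4 = 1 − 0.706067 = 0.293933

0.2939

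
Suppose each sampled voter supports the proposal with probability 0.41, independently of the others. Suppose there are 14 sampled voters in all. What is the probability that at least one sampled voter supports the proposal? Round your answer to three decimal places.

P(at least one) = 1 − P(none) = 1 − (1 − 0.41)^14
= 1 − 0.00062 = 0.99938

0.999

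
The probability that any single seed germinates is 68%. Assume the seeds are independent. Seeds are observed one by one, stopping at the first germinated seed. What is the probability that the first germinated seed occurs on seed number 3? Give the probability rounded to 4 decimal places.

Geometric (trials to first success), p = 0.68.
P(Y = 3) = (1−p)^2 · p = 0.1024 · 0.68 = 0.069632

0.0696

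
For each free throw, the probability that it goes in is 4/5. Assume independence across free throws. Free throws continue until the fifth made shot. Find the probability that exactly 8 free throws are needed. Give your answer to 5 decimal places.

0.09175

Y = trial on which the fifth success occurs; negative binomial, r=5, p=0.80.
P(Y=8) = C(7,4) · p^5 · (1−p)^3
= 35 · 0.32768 · 0.008 = 0.0917504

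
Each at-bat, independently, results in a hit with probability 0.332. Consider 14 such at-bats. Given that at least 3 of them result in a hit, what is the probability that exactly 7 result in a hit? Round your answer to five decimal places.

X ~ Binomial(14, 0.332). Want P(X=7 | X≥3) = P(X=7) / P(X≥3).
P(X=7) = C(14,7)·0.332^7·0.668^7 = 0.0905626
P(X≥3) = 1 − 0.0035227 − 0.0245109 − 0.0791836 = 0.8927828
Ratio = 0.0905626 / 0.8927828 = 0.1014386

0.10144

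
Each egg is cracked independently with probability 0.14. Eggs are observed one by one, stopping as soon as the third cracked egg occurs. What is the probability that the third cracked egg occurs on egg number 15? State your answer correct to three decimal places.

0.041

Y = trial on which the third success occurs; negative binomial, r=3, p=0.14.
P(Y=15) = C(14,2) · p^3 · (1−p)^12
= 91 · 0.002744 · 0.16367 = 0.04087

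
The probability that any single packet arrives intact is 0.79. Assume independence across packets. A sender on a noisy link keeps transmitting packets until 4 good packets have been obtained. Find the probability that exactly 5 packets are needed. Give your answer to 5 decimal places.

0.32718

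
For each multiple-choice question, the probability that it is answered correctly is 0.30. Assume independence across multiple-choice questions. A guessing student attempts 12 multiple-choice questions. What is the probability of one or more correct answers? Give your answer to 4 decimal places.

P(at least one) = 1 − P(none) = 1 − (1 − 0.30)^12
= 1 − 0.013841 = 0.986159

0.9862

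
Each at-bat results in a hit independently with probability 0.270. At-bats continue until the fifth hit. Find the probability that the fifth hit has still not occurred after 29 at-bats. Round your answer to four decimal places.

Needing more than 29 at-bats ⇔ fewer than 5 successes in the first 29. With X ~ Binomial(29, 0.27), P(Y > 29) = P(X ≤ 4).
  k=0: C(29,0)·0.27^0·0.73^29 = 0.000109
  k=1: C(29,1)·0.27^1·0.73^28 = 0.001166
  k=2: C(29,2)·0.27^2·0.73^27 = 0.006039
  k=3: C(29,3)·0.27^3·0.73^26 = 0.020103
  k=4: C(29,4)·0.27^4·0.73^25 = 0.048329
P(X ≤ 4) = 0.075746

0.0757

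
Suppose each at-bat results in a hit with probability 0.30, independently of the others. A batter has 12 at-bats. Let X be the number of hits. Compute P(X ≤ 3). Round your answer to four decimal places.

0.4925

X ~ Binomial(12, 0.30); P(X ≤ 3) = Σ C(12,k) p^k (1−p)^(12−k) over k:
  k=0: C(12,0)·0.30^0·0.70^12 = 0.013841
  k=1: C(12,1)·0.30^1·0.70^11 = 0.071184
  k=2: C(12,2)·0.30^2·0.70^10 = 0.167790
  k=3: C(12,3)·0.30^3·0.70^9 = 0.239700
Total = 0.492516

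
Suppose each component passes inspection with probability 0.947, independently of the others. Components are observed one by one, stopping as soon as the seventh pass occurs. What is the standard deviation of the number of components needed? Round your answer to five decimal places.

0.64319

Y = total components until the seventh success; negative binomial with r=7, p=0.947.
SD(Y) = √[r(1−p)/p²] = √(0.4136890) = 0.6431866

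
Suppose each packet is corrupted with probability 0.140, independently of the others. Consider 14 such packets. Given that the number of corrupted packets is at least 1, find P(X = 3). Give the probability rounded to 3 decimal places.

0.216

X ~ Binomial(14, 0.14). Want P(X=3 | X≥1) = P(X=3) / P(X≥1).
P(X=3) = C(14,3)·0.14^3·0.86^11 = 0.19009
P(X≥1) = 1 − 0.12105 = 0.87895
Ratio = 0.19009 / 0.87895 = 0.21627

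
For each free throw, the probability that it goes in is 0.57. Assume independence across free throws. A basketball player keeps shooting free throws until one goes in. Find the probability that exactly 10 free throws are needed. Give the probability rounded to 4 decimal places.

Geometric (trials to first success), p = 0.57.
P(Y = 10) = (1−p)^9 · p = 0.00050259 · 0.57 = 0.000286

0.0003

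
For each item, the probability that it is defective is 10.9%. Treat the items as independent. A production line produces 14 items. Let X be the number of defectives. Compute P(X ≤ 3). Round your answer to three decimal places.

X ~ Binomial(14, 0.109); P(X ≤ 3) = Σ C(14,k) p^k (1−p)^(14−k) over k:
  k=0: C(14,0)·0.109^0·0.891^14 = 0.19874
  k=1: C(14,1)·0.109^1·0.891^13 = 0.34038
  k=2: C(14,2)·0.109^2·0.891^12 = 0.27066
  k=3: C(14,3)·0.109^3·0.891^11 = 0.13245
Total = 0.94223

0.942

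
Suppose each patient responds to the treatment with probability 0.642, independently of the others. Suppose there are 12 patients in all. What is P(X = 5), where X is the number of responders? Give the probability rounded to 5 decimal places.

0.06510

X ~ Binomial(n=12, p=0.642).
P(X=5) = C(12,5) · p^5 · (1−p)^7
= 792 · 0.10906 · 0.00075367 = 0.0651001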